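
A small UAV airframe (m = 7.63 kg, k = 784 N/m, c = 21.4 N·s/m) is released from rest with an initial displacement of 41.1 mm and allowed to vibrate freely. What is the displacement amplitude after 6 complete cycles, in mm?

0.212 mm

ζ = c/(2√(km)) = 21.4/(2√(784 × 7.63)) = 21.4/154.7 = 0.1383.
Logarithmic decrement δ = 2πζ/√(1 − ζ²) = 2π × 0.1383/√(1 − 0.0191) = 0.8777.
After n cycles, x_n/x₀ = e^(−nδ), so x_6 = 41.1 × e^(−6 × 0.8777) = 41.1 × 0.005164 = 0.2122 mm.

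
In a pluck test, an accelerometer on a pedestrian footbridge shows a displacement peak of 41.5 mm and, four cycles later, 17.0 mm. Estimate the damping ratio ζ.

0.0355

Logarithmic decrement δ = (1/n)·ln(x₀/x_n) = (1/4)·ln(41.5/17.0) = (1/4)·ln(2.441) = 0.2231.
ζ = δ/√(4π² + δ²) = 0.2231/√(39.48 + 0.0498) = 0.2231/6.287 = 0.03549.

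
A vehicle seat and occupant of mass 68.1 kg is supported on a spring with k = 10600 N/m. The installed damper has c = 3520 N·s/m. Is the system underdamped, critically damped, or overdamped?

overdamped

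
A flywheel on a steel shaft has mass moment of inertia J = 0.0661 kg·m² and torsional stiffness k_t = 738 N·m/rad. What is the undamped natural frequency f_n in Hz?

ω_n = √(k_t/J) = √(738/0.0661) = √11160 = 105.7 rad/s.
f_n = ω_n/(2π) = 105.7/6.283 = 16.82 Hz.

16.8 Hz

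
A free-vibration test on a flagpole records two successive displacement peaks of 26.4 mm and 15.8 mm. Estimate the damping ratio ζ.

Logarithmic decrement δ = (1/n)·ln(x₀/x_n) = (1/1)·ln(26.4/15.8) = (1/1)·ln(1.671) = 0.5134.
ζ = δ/√(4π² + δ²) = 0.5134/√(39.48 + 0.264) = 0.5134/6.304 = 0.08143.

0.0814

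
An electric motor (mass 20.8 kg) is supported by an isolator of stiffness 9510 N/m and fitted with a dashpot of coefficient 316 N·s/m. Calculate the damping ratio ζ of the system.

0.355

ω_n = √(k/m) = √(9510/20.8) = 21.38 rad/s.
Critical damping c_c = 2√(k·m) = 2√(9510 × 20.8) = 889.5 N·s/m, so ζ = c/c_c = 316/889.5 = 0.3553.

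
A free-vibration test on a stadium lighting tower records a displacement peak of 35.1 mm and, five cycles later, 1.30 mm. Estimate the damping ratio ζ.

Logarithmic decrement δ = (1/n)·ln(x₀/x_n) = (1/5)·ln(35.1/1.30) = (1/5)·ln(27.00) = 0.6592.
ζ = δ/√(4π² + δ²) = 0.6592/√(39.48 + 0.435) = 0.6592/6.318 = 0.1043.

0.104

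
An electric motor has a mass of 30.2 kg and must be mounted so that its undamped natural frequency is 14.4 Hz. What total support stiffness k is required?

247000 N/m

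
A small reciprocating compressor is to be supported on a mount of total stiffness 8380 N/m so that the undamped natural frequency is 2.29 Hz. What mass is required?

40.5 kg

ω_n = 2πf_n = 2π × 2.29 = 14.39 rad/s.
m = k/ω_n² = 8380/14.39² = 8380/207.0 = 40.48 kg.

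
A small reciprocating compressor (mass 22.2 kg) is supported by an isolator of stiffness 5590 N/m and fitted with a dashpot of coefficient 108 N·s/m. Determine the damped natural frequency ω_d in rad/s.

15.7 rad/s

ω_n = √(k/m) = √(5590/22.2) = 15.87 rad/s.
Critical damping c_c = 2√(k·m) = 2√(5590 × 22.2) = 704.6 N·s/m, so ζ = c/c_c = 108/704.6 = 0.1533.
ω_d = ω_n√(1 − ζ²) = 15.87 × √(1 − 0.0235) = 15.68 rad/s.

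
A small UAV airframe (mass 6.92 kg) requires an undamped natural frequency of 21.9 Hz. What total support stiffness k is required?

131000 N/m

ω_n = 2πf_n = 2π × 21.9 = 137.6 rad/s.
k = m·ω_n² = 6.92 × 137.6² = 6.92 × 18930 = 131000 N/m.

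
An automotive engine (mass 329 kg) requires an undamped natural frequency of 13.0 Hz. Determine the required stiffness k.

ω_n = 2πf_n = 2π × 13.0 = 81.68 rad/s.
k = m·ω_n² = 329 × 81.68² = 329 × 6672 = 2195000 N/m.

2200000 N/m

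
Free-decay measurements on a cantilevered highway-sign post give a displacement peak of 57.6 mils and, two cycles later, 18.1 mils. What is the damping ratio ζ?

0.0917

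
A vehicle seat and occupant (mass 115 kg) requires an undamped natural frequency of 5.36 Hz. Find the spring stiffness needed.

ω_n = 2πf_n = 2π × 5.36 = 33.68 rad/s.
k = m·ω_n² = 115 × 33.68² = 115 × 1134 = 130400 N/m.

130000 N/m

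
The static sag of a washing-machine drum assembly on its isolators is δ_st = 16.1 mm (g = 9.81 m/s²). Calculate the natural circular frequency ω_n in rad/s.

24.7 rad/s

ω_n = √(g/δ_st) = √(9.81/0.0161) = √609.3 = 24.68 rad/s.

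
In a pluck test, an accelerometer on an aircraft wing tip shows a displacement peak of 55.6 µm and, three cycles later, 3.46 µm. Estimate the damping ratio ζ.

Logarithmic decrement δ = (1/n)·ln(x₀/x_n) = (1/3)·ln(55.6/3.46) = (1/3)·ln(16.07) = 0.9256.
ζ = δ/√(4π² + δ²) = 0.9256/√(39.48 + 0.857) = 0.9256/6.351 = 0.1457.

0.146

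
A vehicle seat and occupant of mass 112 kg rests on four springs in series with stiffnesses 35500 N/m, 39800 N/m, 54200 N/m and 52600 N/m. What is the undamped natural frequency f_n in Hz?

Series springs: 1/k_eq = 1/35500 + 1/39800 + 1/54200 + 1/52600 = 9.076×10^-5, so k_eq = 11020 N/m.
ω_n = √(k_eq/m) = √(11020/112) = √98.38 = 9.919 rad/s.
f_n = ω_n/(2π) = 9.919/6.283 = 1.579 Hz.

1.58 Hz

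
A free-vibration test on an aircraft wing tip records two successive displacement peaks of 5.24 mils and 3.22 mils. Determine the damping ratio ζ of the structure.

Logarithmic decrement δ = (1/n)·ln(x₀/x_n) = (1/1)·ln(5.24/3.22) = (1/1)·ln(1.627) = 0.4869.
ζ = δ/√(4π² + δ²) = 0.4869/√(39.48 + 0.237) = 0.4869/6.302 = 0.07727.

0.0773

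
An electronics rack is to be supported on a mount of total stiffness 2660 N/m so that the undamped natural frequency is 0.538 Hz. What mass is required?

ω_n = 2πf_n = 2π × 0.538 = 3.380 rad/s.
m = k/ω_n² = 2660/3.380² = 2660/11.43 = 232.8 kg.

233 kg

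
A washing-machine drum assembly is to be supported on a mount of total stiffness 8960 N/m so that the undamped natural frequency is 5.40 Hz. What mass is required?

ω_n = 2πf_n = 2π × 5.40 = 33.93 rad/s.
m = k/ω_n² = 8960/33.93² = 8960/1151 = 7.783 kg.

7.78 kg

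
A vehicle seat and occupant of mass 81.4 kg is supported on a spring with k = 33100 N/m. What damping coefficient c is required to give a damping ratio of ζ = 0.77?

c_c = 2√(k·m) = 2√(33100 × 81.4) = 3283 N·s/m.
c = ζ·c_c = 0.77 × 3283 = 2528 N·s/m.

2530 N·s/m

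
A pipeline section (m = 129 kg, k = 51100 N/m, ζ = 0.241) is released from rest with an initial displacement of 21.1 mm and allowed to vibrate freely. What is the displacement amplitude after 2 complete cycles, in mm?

0.931 mm

Logarithmic decrement δ = 2πζ/√(1 − ζ²) = 2π × 0.2410/√(1 − 0.0581) = 1.560.
After n cycles, x_n/x₀ = e^(−nδ), so x_2 = 21.1 × e^(−2 × 1.560) = 21.1 × 0.04414 = 0.9313 mm.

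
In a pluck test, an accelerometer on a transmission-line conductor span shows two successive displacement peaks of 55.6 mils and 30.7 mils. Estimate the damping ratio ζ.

0.0941

Logarithmic decrement δ = (1/n)·ln(x₀/x_n) = (1/1)·ln(55.6/30.7) = (1/1)·ln(1.811) = 0.5939.
ζ = δ/√(4π² + δ²) = 0.5939/√(39.48 + 0.353) = 0.5939/6.311 = 0.09411.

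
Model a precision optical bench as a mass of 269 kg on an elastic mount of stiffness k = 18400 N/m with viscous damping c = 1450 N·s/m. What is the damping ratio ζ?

0.326

ω_n = √(k/m) = √(18400/269) = 8.271 rad/s.
Critical damping c_c = 2√(k·m) = 2√(18400 × 269) = 4450 N·s/m, so ζ = c/c_c = 1450/4450 = 0.3259.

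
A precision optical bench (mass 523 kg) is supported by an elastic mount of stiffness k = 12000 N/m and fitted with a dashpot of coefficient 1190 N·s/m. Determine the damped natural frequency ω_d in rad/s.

4.65 rad/s

ω_n = √(k/m) = √(12000/523) = 4.790 rad/s.
Critical damping c_c = 2√(k·m) = 2√(12000 × 523) = 5010 N·s/m, so ζ = c/c_c = 1190/5010 = 0.2375.
ω_d = ω_n√(1 − ζ²) = 4.790 × √(1 − 0.0564) = 4.653 rad/s.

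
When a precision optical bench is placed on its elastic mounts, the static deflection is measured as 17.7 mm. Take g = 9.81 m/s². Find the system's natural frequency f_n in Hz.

ω_n = √(g/δ_st) = √(9.81/0.0177) = √554.2 = 23.54 rad/s.
f_n = ω_n/(2π) = 23.54/6.283 = 3.747 Hz.

3.75 Hz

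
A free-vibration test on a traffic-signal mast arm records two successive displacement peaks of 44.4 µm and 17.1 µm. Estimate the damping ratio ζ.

0.150

Logarithmic decrement δ = (1/n)·ln(x₀/x_n) = (1/1)·ln(44.4/17.1) = (1/1)·ln(2.596) = 0.9542.
ζ = δ/√(4π² + δ²) = 0.9542/√(39.48 + 0.910) = 0.9542/6.355 = 0.1501.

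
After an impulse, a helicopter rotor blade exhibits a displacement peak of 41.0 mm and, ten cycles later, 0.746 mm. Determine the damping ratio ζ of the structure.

0.0636

Logarithmic decrement δ = (1/n)·ln(x₀/x_n) = (1/10)·ln(41.0/0.746) = (1/10)·ln(54.96) = 0.4007.
ζ = δ/√(4π² + δ²) = 0.4007/√(39.48 + 0.161) = 0.4007/6.296 = 0.06364.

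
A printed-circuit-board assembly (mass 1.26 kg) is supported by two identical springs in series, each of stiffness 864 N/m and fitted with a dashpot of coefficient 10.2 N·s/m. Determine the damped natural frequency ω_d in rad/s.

Series springs: 1/k_eq = 2/864, so k_eq = 864/2 = 432.0 N/m.
ω_n = √(k_eq/m) = √(432.0/1.26) = 18.52 rad/s.
Critical damping c_c = 2√(k_eq·m) = 2√(432.0 × 1.26) = 46.66 N·s/m, so ζ = c/c_c = 10.2/46.66 = 0.2186.
ω_d = ω_n√(1 − ζ²) = 18.52 × √(1 − 0.0478) = 18.07 rad/s.

18.1 rad/s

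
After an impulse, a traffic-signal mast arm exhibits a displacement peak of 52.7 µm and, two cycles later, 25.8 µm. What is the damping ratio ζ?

0.0567

Logarithmic decrement δ = (1/n)·ln(x₀/x_n) = (1/2)·ln(52.7/25.8) = (1/2)·ln(2.043) = 0.3571.
ζ = δ/√(4π² + δ²) = 0.3571/√(39.48 + 0.128) = 0.3571/6.293 = 0.05675.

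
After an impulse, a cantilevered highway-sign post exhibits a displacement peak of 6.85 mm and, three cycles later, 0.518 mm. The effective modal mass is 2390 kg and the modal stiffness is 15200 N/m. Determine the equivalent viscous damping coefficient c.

1640 N·s/m

Logarithmic decrement δ = (1/n)·ln(x₀/x_n) = (1/3)·ln(6.85/0.518) = (1/3)·ln(13.22) = 0.8607.
ζ = δ/√(4π² + δ²) = 0.8607/√(39.48 + 0.741) = 0.8607/6.342 = 0.1357.
c = ζ · 2√(km) = 0.1357 × 2√(15200 × 2390) = 0.1357 × 12050 = 1636 N·s/m.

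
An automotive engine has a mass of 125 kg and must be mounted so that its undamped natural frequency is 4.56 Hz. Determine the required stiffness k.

103000 N/m

ω_n = 2πf_n = 2π × 4.56 = 28.65 rad/s.
k = m·ω_n² = 125 × 28.65² = 125 × 820.9 = 102600 N/m.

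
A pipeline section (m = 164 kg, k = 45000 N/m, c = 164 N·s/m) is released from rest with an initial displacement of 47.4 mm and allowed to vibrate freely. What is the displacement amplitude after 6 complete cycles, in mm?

15.2 mm

ζ = c/(2√(km)) = 164/(2√(45000 × 164)) = 164/5433 = 0.03018.
Logarithmic decrement δ = 2πζ/√(1 − ζ²) = 2π × 0.03018/√(1 − 0.000911) = 0.1897.
After n cycles, x_n/x₀ = e^(−nδ), so x_6 = 47.4 × e^(−6 × 0.1897) = 47.4 × 0.3203 = 15.18 mm.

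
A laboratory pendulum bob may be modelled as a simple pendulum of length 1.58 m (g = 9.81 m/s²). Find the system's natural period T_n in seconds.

For a simple pendulum ω_n = √(g/L) = √(9.81/1.58) = √6.209 = 2.492 rad/s.
T_n = 2π/ω_n = 6.283/2.492 = 2.522 s.

2.52 s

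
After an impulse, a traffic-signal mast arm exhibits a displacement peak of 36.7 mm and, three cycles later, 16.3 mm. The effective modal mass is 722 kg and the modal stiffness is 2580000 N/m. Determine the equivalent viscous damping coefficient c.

Logarithmic decrement δ = (1/n)·ln(x₀/x_n) = (1/3)·ln(36.7/16.3) = (1/3)·ln(2.252) = 0.2705.
ζ = δ/√(4π² + δ²) = 0.2705/√(39.48 + 0.0732) = 0.2705/6.289 = 0.04302.
c = ζ · 2√(km) = 0.04302 × 2√(2580000 × 722) = 0.04302 × 86320 = 3713 N·s/m.

3710 N·s/m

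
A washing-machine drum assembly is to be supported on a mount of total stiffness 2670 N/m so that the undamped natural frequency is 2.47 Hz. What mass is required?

11.1 kg

ω_n = 2πf_n = 2π × 2.47 = 15.52 rad/s.
m = k/ω_n² = 2670/15.52² = 2670/240.9 = 11.09 kg.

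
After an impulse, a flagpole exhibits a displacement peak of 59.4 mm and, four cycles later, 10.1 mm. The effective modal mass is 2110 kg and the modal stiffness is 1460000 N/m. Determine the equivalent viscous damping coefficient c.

7810 N·s/m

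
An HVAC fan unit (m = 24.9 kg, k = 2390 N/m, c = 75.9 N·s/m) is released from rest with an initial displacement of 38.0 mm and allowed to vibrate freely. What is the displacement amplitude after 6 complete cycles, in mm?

ζ = c/(2√(km)) = 75.9/(2√(2390 × 24.9)) = 75.9/487.9 = 0.1556.
Logarithmic decrement δ = 2πζ/√(1 − ζ²) = 2π × 0.1556/√(1 − 0.0242) = 0.9895.
After n cycles, x_n/x₀ = e^(−nδ), so x_6 = 38.0 × e^(−6 × 0.9895) = 38.0 × 0.002640 = 0.1003 mm.

0.100 mm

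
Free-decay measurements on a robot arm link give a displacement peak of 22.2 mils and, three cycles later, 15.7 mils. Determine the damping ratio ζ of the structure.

0.0184

Logarithmic decrement δ = (1/n)·ln(x₀/x_n) = (1/3)·ln(22.2/15.7) = (1/3)·ln(1.414) = 0.1155.
ζ = δ/√(4π² + δ²) = 0.1155/√(39.48 + 0.0133) = 0.1155/6.284 = 0.01838.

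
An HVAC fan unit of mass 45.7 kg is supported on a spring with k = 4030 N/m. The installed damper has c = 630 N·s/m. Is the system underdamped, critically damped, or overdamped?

c_c = 2√(k·m) = 858.3 N·s/m; ζ = c/c_c = 630/858.3 = 0.734.
Since ζ < 1 the system is underdamped.

underdamped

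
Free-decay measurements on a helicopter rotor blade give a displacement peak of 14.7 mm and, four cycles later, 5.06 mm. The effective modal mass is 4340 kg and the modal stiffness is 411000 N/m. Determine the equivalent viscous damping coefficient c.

3580 N·s/m

Logarithmic decrement δ = (1/n)·ln(x₀/x_n) = (1/4)·ln(14.7/5.06) = (1/4)·ln(2.905) = 0.2666.
ζ = δ/√(4π² + δ²) = 0.2666/√(39.48 + 0.0711) = 0.2666/6.289 = 0.04240.
c = ζ · 2√(km) = 0.04240 × 2√(411000 × 4340) = 0.04240 × 84470 = 3581 N·s/m.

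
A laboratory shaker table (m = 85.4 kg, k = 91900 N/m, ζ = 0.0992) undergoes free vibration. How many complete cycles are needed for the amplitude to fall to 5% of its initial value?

5 cycles

Logarithmic decrement δ = 2πζ/√(1 − ζ²) = 2π × 0.09920/√(1 − 0.00984) = 0.6264.
x_n/x₀ = e^(−nδ) ≤ 0.05; take ln: n ≥ ln(1/0.05)/δ = 2.996/0.6264 = 4.783.
So 5 complete cycles are required.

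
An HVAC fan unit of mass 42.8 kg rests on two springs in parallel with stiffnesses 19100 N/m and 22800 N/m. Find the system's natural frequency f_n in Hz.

Parallel springs add: k_eq = 19100 + 22800 = 41900 N/m.
ω_n = √(k_eq/m) = √(41900/42.8) = √979.0 = 31.29 rad/s.
f_n = ω_n/(2π) = 31.29/6.283 = 4.980 Hz.

4.98 Hz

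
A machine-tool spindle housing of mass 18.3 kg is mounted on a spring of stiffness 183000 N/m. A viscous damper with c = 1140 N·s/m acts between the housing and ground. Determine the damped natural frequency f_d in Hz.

15.1 Hz

ω_n = √(k/m) = √(183000/18.3) = 100.0 rad/s.
Critical damping c_c = 2√(k·m) = 2√(183000 × 18.3) = 3660 N·s/m, so ζ = c/c_c = 1140/3660 = 0.3115.
ω_d = ω_n√(1 − ζ²) = 100.0 × √(1 − 0.0970) = 95.03 rad/s.
f_d = ω_d/(2π) = 15.12 Hz.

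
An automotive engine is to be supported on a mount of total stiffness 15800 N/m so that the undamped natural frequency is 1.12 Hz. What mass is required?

ω_n = 2πf_n = 2π × 1.12 = 7.037 rad/s.
m = k/ω_n² = 15800/7.037² = 15800/49.52 = 319.1 kg.

319 kg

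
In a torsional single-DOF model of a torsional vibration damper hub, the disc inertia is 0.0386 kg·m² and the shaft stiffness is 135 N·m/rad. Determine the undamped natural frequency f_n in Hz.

ω_n = √(k_t/J) = √(135/0.0386) = √3497 = 59.14 rad/s.
f_n = ω_n/(2π) = 59.14/6.283 = 9.412 Hz.

9.41 Hz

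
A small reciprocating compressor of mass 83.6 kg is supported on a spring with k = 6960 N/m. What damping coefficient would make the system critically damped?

1530 N·s/m

c_c = 2√(k·m) = 2√(6960 × 83.6) = 2 × 762.8 = 1526 N·s/m.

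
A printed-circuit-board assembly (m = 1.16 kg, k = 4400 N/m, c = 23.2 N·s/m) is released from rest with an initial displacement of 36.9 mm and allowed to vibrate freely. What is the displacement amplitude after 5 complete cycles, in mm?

ζ = c/(2√(km)) = 23.2/(2√(4400 × 1.16)) = 23.2/142.9 = 0.1624.
Logarithmic decrement δ = 2πζ/√(1 − ζ²) = 2π × 0.1624/√(1 − 0.0264) = 1.034.
After n cycles, x_n/x₀ = e^(−nδ), so x_5 = 36.9 × e^(−5 × 1.034) = 36.9 × 0.005687 = 0.2099 mm.

0.210 mm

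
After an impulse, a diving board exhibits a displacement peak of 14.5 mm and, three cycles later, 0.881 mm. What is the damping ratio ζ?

0.147

Logarithmic decrement δ = (1/n)·ln(x₀/x_n) = (1/3)·ln(14.5/0.881) = (1/3)·ln(16.46) = 0.9336.
ζ = δ/√(4π² + δ²) = 0.9336/√(39.48 + 0.872) = 0.9336/6.352 = 0.1470.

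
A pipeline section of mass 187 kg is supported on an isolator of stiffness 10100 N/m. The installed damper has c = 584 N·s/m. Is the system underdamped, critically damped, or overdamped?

c_c = 2√(k·m) = 2749 N·s/m; ζ = c/c_c = 584/2749 = 0.212.
Since ζ < 1 the system is underdamped.

underdamped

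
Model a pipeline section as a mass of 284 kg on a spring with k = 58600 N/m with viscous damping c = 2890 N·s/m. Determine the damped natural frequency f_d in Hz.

2.14 Hz

ω_n = √(k/m) = √(58600/284) = 14.36 rad/s.
Critical damping c_c = 2√(k·m) = 2√(58600 × 284) = 8159 N·s/m, so ζ = c/c_c = 2890/8159 = 0.3542.
ω_d = ω_n√(1 − ζ²) = 14.36 × √(1 − 0.125) = 13.43 rad/s.
f_d = ω_d/(2π) = 2.138 Hz.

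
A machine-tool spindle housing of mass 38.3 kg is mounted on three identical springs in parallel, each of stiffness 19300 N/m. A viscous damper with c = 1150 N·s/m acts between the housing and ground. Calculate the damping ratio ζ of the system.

Parallel springs add: k_eq = 3 × 19300 = 57900 N/m.
ω_n = √(k_eq/m) = √(57900/38.3) = 38.88 rad/s.
Critical damping c_c = 2√(k_eq·m) = 2√(57900 × 38.3) = 2978 N·s/m, so ζ = c/c_c = 1150/2978 = 0.3861.

0.386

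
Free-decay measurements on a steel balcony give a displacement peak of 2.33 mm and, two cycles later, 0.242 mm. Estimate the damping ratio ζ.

0.177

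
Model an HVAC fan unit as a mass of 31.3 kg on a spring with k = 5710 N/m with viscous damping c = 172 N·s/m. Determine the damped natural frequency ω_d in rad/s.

13.2 rad/s

ω_n = √(k/m) = √(5710/31.3) = 13.51 rad/s.
Critical damping c_c = 2√(k·m) = 2√(5710 × 31.3) = 845.5 N·s/m, so ζ = c/c_c = 172/845.5 = 0.2034.
ω_d = ω_n√(1 − ζ²) = 13.51 × √(1 − 0.0414) = 13.22 rad/s.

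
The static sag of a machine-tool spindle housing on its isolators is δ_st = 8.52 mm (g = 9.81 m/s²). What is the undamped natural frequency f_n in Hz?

5.40 Hz

ω_n = √(g/δ_st) = √(9.81/0.00852) = √1151 = 33.93 rad/s.
f_n = ω_n/(2π) = 33.93/6.283 = 5.401 Hz.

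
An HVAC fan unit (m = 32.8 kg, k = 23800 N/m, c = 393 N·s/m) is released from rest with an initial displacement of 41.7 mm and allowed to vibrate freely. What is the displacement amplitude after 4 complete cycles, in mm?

ζ = c/(2√(km)) = 393/(2√(23800 × 32.8)) = 393/1767 = 0.2224.
Logarithmic decrement δ = 2πζ/√(1 − ζ²) = 2π × 0.2224/√(1 − 0.0495) = 1.433.
After n cycles, x_n/x₀ = e^(−nδ), so x_4 = 41.7 × e^(−4 × 1.433) = 41.7 × 0.003237 = 0.1350 mm.

0.135 mm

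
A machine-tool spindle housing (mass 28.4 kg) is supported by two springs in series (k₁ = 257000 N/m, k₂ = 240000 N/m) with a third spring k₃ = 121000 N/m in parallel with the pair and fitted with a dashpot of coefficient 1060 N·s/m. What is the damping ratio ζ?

0.201

Series pair: k_s = k₁k₂/(k₁+k₂) = (257000)(240000)/(257000 + 240000) = 124100 N/m. In parallel with k₃: k_eq = 124100 + 121000 = 245100 N/m.
ω_n = √(k_eq/m) = √(245100/28.4) = 92.90 rad/s.
Critical damping c_c = 2√(k_eq·m) = 2√(245100 × 28.4) = 5277 N·s/m, so ζ = c/c_c = 1060/5277 = 0.2009.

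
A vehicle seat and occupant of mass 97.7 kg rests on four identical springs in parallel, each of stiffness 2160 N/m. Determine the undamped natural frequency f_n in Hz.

Parallel springs add: k_eq = 4 × 2160 = 8640 N/m.
ω_n = √(k_eq/m) = √(8640/97.7) = √88.43 = 9.404 rad/s.
f_n = ω_n/(2π) = 9.404/6.283 = 1.497 Hz.

1.50 Hz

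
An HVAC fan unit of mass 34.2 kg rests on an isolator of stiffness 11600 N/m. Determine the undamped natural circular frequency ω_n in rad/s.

18.4 rad/s

ω_n = √(k/m) = √(11600/34.2) = √339.2 = 18.42 rad/s.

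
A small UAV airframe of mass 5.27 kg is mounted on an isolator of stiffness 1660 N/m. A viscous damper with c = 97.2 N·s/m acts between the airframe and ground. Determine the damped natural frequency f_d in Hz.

2.41 Hz

ω_n = √(k/m) = √(1660/5.27) = 17.75 rad/s.
Critical damping c_c = 2√(k·m) = 2√(1660 × 5.27) = 187.1 N·s/m, so ζ = c/c_c = 97.2/187.1 = 0.5196.
ω_d = ω_n√(1 − ζ²) = 17.75 × √(1 − 0.270) = 15.16 rad/s.
f_d = ω_d/(2π) = 2.413 Hz.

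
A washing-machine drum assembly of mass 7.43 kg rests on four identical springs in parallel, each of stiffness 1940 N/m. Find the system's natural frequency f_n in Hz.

5.14 Hz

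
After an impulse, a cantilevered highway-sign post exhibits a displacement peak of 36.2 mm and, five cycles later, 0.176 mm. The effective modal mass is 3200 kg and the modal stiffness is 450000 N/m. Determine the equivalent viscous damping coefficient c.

Logarithmic decrement δ = (1/n)·ln(x₀/x_n) = (1/5)·ln(36.2/0.176) = (1/5)·ln(205.7) = 1.065.
ζ = δ/√(4π² + δ²) = 1.065/√(39.48 + 1.13) = 1.065/6.373 = 0.1672.
c = ζ · 2√(km) = 0.1672 × 2√(450000 × 3200) = 0.1672 × 75890 = 12690 N·s/m.

12700 N·s/m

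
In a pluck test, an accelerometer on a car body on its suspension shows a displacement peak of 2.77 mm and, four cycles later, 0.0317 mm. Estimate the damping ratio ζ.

0.175

Logarithmic decrement δ = (1/n)·ln(x₀/x_n) = (1/4)·ln(2.77/0.0317) = (1/4)·ln(87.38) = 1.118.
ζ = δ/√(4π² + δ²) = 1.118/√(39.48 + 1.25) = 1.118/6.382 = 0.1751.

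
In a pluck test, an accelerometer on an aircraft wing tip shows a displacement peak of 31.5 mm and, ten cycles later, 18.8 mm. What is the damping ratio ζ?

0.00821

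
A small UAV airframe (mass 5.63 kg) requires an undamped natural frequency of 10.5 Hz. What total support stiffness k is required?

ω_n = 2πf_n = 2π × 10.5 = 65.97 rad/s.
k = m·ω_n² = 5.63 × 65.97² = 5.63 × 4352 = 24500 N/m.

24500 N/m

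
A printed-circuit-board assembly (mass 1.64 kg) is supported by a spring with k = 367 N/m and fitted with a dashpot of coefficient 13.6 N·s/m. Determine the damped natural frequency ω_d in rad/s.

ω_n = √(k/m) = √(367.0/1.64) = 14.96 rad/s.
Critical damping c_c = 2√(k·m) = 2√(367.0 × 1.64) = 49.07 N·s/m, so ζ = c/c_c = 13.6/49.07 = 0.2772.
ω_d = ω_n√(1 − ζ²) = 14.96 × √(1 − 0.0768) = 14.37 rad/s.

14.4 rad/s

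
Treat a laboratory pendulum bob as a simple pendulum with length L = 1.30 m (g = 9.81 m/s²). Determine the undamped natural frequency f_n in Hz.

0.437 Hz

For a simple pendulum ω_n = √(g/L) = √(9.81/1.30) = √7.546 = 2.747 rad/s.
f_n = ω_n/(2π) = 2.747/6.283 = 0.4372 Hz.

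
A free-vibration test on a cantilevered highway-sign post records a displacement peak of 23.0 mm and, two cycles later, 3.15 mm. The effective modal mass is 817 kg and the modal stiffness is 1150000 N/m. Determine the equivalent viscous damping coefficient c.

9580 N·s/m

Logarithmic decrement δ = (1/n)·ln(x₀/x_n) = (1/2)·ln(23.0/3.15) = (1/2)·ln(7.302) = 0.9940.
ζ = δ/√(4π² + δ²) = 0.9940/√(39.48 + 0.988) = 0.9940/6.361 = 0.1563.
c = ζ · 2√(km) = 0.1563 × 2√(1150000 × 817) = 0.1563 × 61300 = 9580 N·s/m.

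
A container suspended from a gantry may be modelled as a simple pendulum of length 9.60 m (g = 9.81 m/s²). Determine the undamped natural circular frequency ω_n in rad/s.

1.01 rad/s

For a simple pendulum ω_n = √(g/L) = √(9.81/9.60) = √1.022 = 1.011 rad/s.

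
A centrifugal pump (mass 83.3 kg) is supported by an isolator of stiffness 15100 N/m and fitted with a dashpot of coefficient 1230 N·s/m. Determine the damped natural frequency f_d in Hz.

1.79 Hz

ω_n = √(k/m) = √(15100/83.3) = 13.46 rad/s.
Critical damping c_c = 2√(k·m) = 2√(15100 × 83.3) = 2243 N·s/m, so ζ = c/c_c = 1230/2243 = 0.5484.
ω_d = ω_n√(1 − ζ²) = 13.46 × √(1 − 0.301) = 11.26 rad/s.
f_d = ω_d/(2π) = 1.792 Hz.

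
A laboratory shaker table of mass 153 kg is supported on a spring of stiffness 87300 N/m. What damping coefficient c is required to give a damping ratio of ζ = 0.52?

c_c = 2√(k·m) = 2√(87300 × 153) = 7309 N·s/m.
c = ζ·c_c = 0.52 × 7309 = 3801 N·s/m.

3800 N·s/m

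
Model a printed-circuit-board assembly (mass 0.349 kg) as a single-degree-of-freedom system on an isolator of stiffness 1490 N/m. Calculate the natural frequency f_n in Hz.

ω_n = √(k/m) = √(1490/0.349) = √4269 = 65.34 rad/s.
f_n = ω_n/(2π) = 65.34/6.283 = 10.40 Hz.

10.4 Hz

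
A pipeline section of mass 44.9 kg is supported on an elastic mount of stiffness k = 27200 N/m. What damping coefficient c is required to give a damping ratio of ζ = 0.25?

553 N·s/m

c_c = 2√(k·m) = 2√(27200 × 44.9) = 2210 N·s/m.
c = ζ·c_c = 0.25 × 2210 = 552.6 N·s/m.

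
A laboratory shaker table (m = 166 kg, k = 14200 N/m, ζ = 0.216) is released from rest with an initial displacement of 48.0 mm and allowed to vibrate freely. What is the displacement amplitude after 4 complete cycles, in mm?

0.185 mm

Logarithmic decrement δ = 2πζ/√(1 − ζ²) = 2π × 0.2160/√(1 − 0.0467) = 1.390.
After n cycles, x_n/x₀ = e^(−nδ), so x_4 = 48.0 × e^(−4 × 1.390) = 48.0 × 0.003849 = 0.1848 mm.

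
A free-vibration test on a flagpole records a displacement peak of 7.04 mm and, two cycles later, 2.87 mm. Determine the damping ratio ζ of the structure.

0.0712

Logarithmic decrement δ = (1/n)·ln(x₀/x_n) = (1/2)·ln(7.04/2.87) = (1/2)·ln(2.453) = 0.4486.
ζ = δ/√(4π² + δ²) = 0.4486/√(39.48 + 0.201) = 0.4486/6.299 = 0.07122.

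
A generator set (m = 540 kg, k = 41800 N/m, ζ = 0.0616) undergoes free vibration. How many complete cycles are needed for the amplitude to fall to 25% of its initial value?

Logarithmic decrement δ = 2πζ/√(1 − ζ²) = 2π × 0.06160/√(1 − 0.00379) = 0.3878.
x_n/x₀ = e^(−nδ) ≤ 0.25; take ln: n ≥ ln(1/0.25)/δ = 1.386/0.3878 = 3.575.
So 4 complete cycles are required.

4 cycles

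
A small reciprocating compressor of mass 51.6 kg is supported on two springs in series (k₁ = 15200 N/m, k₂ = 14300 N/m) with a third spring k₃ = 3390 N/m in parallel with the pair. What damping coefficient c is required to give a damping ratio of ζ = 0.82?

1220 N·s/m

Series pair: k_s = k₁k₂/(k₁+k₂) = (15200)(14300)/(15200 + 14300) = 7368 N/m. In parallel with k₃: k_eq = 7368 + 3390 = 10760 N/m.
c_c = 2√(k_eq·m) = 2√(10760 × 51.6) = 1490 N·s/m.
c = ζ·c_c = 0.82 × 1490 = 1222 N·s/m.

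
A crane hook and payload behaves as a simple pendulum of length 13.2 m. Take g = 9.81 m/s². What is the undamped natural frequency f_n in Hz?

0.137 Hz

For a simple pendulum ω_n = √(g/L) = √(9.81/13.2) = √0.7432 = 0.8621 rad/s.
f_n = ω_n/(2π) = 0.8621/6.283 = 0.1372 Hz.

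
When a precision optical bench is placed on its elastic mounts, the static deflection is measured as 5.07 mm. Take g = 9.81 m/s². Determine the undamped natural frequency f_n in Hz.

7.00 Hz

ω_n = √(g/δ_st) = √(9.81/0.00507) = √1935 = 43.99 rad/s.
f_n = ω_n/(2π) = 43.99/6.283 = 7.001 Hz.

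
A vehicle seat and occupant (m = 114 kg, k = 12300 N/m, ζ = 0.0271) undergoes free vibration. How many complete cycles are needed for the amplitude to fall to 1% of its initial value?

Logarithmic decrement δ = 2πζ/√(1 − ζ²) = 2π × 0.02710/√(1 − 0.000734) = 0.1703.
x_n/x₀ = e^(−nδ) ≤ 0.01; take ln: n ≥ ln(1/0.01)/δ = 4.605/0.1703 = 27.04.
So 28 complete cycles are required.

28 cycles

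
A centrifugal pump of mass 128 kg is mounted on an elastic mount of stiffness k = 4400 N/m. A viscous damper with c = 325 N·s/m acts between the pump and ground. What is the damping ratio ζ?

ω_n = √(k/m) = √(4400/128) = 5.863 rad/s.
Critical damping c_c = 2√(k·m) = 2√(4400 × 128) = 1501 N·s/m, so ζ = c/c_c = 325/1501 = 0.2165.

0.217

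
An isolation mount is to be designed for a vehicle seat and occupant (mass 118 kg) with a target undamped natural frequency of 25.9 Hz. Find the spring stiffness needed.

3120000 N/m

ω_n = 2πf_n = 2π × 25.9 = 162.7 rad/s.
k = m·ω_n² = 118 × 162.7² = 118 × 26480 = 3125000 N/m.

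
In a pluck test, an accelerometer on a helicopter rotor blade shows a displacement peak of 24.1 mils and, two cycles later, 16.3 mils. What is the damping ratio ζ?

0.0311

Logarithmic decrement δ = (1/n)·ln(x₀/x_n) = (1/2)·ln(24.1/16.3) = (1/2)·ln(1.479) = 0.1955.
ζ = δ/√(4π² + δ²) = 0.1955/√(39.48 + 0.0382) = 0.1955/6.286 = 0.03110.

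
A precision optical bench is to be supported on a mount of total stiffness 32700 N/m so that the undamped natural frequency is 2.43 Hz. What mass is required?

140 kg

ω_n = 2πf_n = 2π × 2.43 = 15.27 rad/s.
m = k/ω_n² = 32700/15.27² = 32700/233.1 = 140.3 kg.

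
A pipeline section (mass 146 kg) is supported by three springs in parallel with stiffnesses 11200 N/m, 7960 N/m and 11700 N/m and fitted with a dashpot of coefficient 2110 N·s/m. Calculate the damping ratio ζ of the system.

0.497

Parallel springs add: k_eq = 11200 + 7960 + 11700 = 30860 N/m.
ω_n = √(k_eq/m) = √(30860/146) = 14.54 rad/s.
Critical damping c_c = 2√(k_eq·m) = 2√(30860 × 146) = 4245 N·s/m, so ζ = c/c_c = 2110/4245 = 0.4970.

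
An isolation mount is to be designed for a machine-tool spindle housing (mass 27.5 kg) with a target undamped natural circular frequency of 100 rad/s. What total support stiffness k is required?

275000 N/m

k = m·ω_n² = 27.5 × 100.0² = 27.5 × 10000 = 275000 N/m.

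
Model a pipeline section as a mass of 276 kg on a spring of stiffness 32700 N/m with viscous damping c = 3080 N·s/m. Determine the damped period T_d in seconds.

0.672 s

ω_n = √(k/m) = √(32700/276) = 10.88 rad/s.
Critical damping c_c = 2√(k·m) = 2√(32700 × 276) = 6008 N·s/m, so ζ = c/c_c = 3080/6008 = 0.5126.
ω_d = ω_n√(1 − ζ²) = 10.88 × √(1 − 0.263) = 9.346 rad/s.
T_d = 2π/ω_d = 0.6723 s.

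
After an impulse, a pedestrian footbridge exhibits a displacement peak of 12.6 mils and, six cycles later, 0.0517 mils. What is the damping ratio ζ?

0.144

Logarithmic decrement δ = (1/n)·ln(x₀/x_n) = (1/6)·ln(12.6/0.0517) = (1/6)·ln(243.7) = 0.9160.
ζ = δ/√(4π² + δ²) = 0.9160/√(39.48 + 0.839) = 0.9160/6.350 = 0.1443.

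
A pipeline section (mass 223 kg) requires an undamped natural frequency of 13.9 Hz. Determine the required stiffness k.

ω_n = 2πf_n = 2π × 13.9 = 87.34 rad/s.
k = m·ω_n² = 223 × 87.34² = 223 × 7628 = 1701000 N/m.

1700000 N/m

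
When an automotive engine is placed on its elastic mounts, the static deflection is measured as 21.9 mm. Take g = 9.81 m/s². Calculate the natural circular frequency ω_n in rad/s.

21.2 rad/s

ω_n = √(g/δ_st) = √(9.81/0.0219) = √447.9 = 21.16 rad/s.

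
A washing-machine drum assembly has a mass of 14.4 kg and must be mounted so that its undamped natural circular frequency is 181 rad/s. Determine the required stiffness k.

472000 N/m

k = m·ω_n² = 14.4 × 181.0² = 14.4 × 32760 = 471800 N/m.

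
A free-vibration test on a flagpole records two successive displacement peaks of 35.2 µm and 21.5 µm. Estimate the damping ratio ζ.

0.0782

Logarithmic decrement δ = (1/n)·ln(x₀/x_n) = (1/1)·ln(35.2/21.5) = (1/1)·ln(1.637) = 0.4930.
ζ = δ/√(4π² + δ²) = 0.4930/√(39.48 + 0.243) = 0.4930/6.302 = 0.07822.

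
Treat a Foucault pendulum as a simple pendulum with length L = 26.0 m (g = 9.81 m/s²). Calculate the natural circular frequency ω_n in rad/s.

0.614 rad/s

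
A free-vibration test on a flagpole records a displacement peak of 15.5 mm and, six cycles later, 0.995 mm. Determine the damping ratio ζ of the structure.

Logarithmic decrement δ = (1/n)·ln(x₀/x_n) = (1/6)·ln(15.5/0.995) = (1/6)·ln(15.58) = 0.4576.
ζ = δ/√(4π² + δ²) = 0.4576/√(39.48 + 0.209) = 0.4576/6.300 = 0.07264.

0.0726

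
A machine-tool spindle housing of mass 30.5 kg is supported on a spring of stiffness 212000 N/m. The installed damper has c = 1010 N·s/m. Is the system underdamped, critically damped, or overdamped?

underdamped

c_c = 2√(k·m) = 5086 N·s/m; ζ = c/c_c = 1010/5086 = 0.199.
Since ζ < 1 the system is underdamped.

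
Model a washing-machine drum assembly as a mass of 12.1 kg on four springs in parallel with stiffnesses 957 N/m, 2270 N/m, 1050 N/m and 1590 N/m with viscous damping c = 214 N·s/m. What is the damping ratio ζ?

0.402

Parallel springs add: k_eq = 957 + 2270 + 1050 + 1590 = 5867 N/m.
ω_n = √(k_eq/m) = √(5867/12.1) = 22.02 rad/s.
Critical damping c_c = 2√(k_eq·m) = 2√(5867 × 12.1) = 532.9 N·s/m, so ζ = c/c_c = 214/532.9 = 0.4016.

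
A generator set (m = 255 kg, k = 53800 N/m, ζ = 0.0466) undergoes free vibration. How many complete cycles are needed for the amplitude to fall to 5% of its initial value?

Logarithmic decrement δ = 2πζ/√(1 − ζ²) = 2π × 0.04660/√(1 − 0.00217) = 0.2931.
x_n/x₀ = e^(−nδ) ≤ 0.05; take ln: n ≥ ln(1/0.05)/δ = 2.996/0.2931 = 10.22.
So 11 complete cycles are required.

11 cycles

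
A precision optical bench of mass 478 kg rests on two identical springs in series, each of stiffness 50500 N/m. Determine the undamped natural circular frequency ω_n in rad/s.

7.27 rad/s

Series springs: 1/k_eq = 2/50500, so k_eq = 50500/2 = 25250 N/m.
ω_n = √(k_eq/m) = √(25250/478) = √52.82 = 7.268 rad/s.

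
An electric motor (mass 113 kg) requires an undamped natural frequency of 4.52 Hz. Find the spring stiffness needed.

91100 N/m

ω_n = 2πf_n = 2π × 4.52 = 28.40 rad/s.
k = m·ω_n² = 113 × 28.40² = 113 × 806.6 = 91140 N/m.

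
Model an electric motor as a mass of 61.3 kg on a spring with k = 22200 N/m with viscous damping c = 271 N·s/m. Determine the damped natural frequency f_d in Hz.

3.01 Hz

ω_n = √(k/m) = √(22200/61.3) = 19.03 rad/s.
Critical damping c_c = 2√(k·m) = 2√(22200 × 61.3) = 2333 N·s/m, so ζ = c/c_c = 271/2333 = 0.1162.
ω_d = ω_n√(1 − ζ²) = 19.03 × √(1 − 0.0135) = 18.90 rad/s.
f_d = ω_d/(2π) = 3.008 Hz.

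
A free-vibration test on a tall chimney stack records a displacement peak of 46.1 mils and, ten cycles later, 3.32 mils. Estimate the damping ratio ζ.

0.0418

Logarithmic decrement δ = (1/n)·ln(x₀/x_n) = (1/10)·ln(46.1/3.32) = (1/10)·ln(13.89) = 0.2631.
ζ = δ/√(4π² + δ²) = 0.2631/√(39.48 + 0.0692) = 0.2631/6.289 = 0.04183.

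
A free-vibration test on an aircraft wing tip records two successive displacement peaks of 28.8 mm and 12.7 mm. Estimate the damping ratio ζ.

0.129

Logarithmic decrement δ = (1/n)·ln(x₀/x_n) = (1/1)·ln(28.8/12.7) = (1/1)·ln(2.268) = 0.8188.
ζ = δ/√(4π² + δ²) = 0.8188/√(39.48 + 0.670) = 0.8188/6.336 = 0.1292.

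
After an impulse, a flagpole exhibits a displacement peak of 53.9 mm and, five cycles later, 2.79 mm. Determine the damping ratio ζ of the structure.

Logarithmic decrement δ = (1/n)·ln(x₀/x_n) = (1/5)·ln(53.9/2.79) = (1/5)·ln(19.32) = 0.5922.
ζ = δ/√(4π² + δ²) = 0.5922/√(39.48 + 0.351) = 0.5922/6.311 = 0.09384.

0.0938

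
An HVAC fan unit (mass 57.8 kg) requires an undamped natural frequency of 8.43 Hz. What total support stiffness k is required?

162000 N/m

ω_n = 2πf_n = 2π × 8.43 = 52.97 rad/s.
k = m·ω_n² = 57.8 × 52.97² = 57.8 × 2806 = 162200 N/m.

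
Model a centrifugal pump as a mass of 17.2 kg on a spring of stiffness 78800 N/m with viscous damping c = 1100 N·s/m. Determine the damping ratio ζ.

0.472

ω_n = √(k/m) = √(78800/17.2) = 67.69 rad/s.
Critical damping c_c = 2√(k·m) = 2√(78800 × 17.2) = 2328 N·s/m, so ζ = c/c_c = 1100/2328 = 0.4724.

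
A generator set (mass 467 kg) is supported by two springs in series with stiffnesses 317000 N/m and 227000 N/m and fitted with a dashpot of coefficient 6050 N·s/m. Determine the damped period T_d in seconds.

0.404 s

Series springs: 1/k_eq = 1/317000 + 1/227000 = 7.560×10^-6, so k_eq = 132300 N/m.
ω_n = √(k_eq/m) = √(132300/467) = 16.83 rad/s.
Critical damping c_c = 2√(k_eq·m) = 2√(132300 × 467) = 15720 N·s/m, so ζ = c/c_c = 6050/15720 = 0.3849.
ω_d = ω_n√(1 − ζ²) = 16.83 × √(1 − 0.148) = 15.53 rad/s.
T_d = 2π/ω_d = 0.4045 s.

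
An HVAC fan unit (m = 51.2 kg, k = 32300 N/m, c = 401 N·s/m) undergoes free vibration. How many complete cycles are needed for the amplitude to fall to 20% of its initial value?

ζ = c/(2√(km)) = 401/(2√(32300 × 51.2)) = 401/2572 = 0.1559.
Logarithmic decrement δ = 2πζ/√(1 − ζ²) = 2π × 0.1559/√(1 − 0.0243) = 0.9917.
x_n/x₀ = e^(−nδ) ≤ 0.2; take ln: n ≥ ln(1/0.2)/δ = 1.609/0.9917 = 1.623.
So 2 complete cycles are required.

2 cycles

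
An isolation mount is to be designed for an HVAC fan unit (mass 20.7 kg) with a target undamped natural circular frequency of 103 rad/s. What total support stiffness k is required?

k = m·ω_n² = 20.7 × 103.0² = 20.7 × 10610 = 219600 N/m.

220000 N/m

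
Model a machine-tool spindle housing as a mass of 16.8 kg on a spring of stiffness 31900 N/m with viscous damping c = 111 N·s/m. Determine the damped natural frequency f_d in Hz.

6.92 Hz

ω_n = √(k/m) = √(31900/16.8) = 43.58 rad/s.
Critical damping c_c = 2√(k·m) = 2√(31900 × 16.8) = 1464 N·s/m, so ζ = c/c_c = 111/1464 = 0.07581.
ω_d = ω_n√(1 − ζ²) = 43.58 × √(1 − 0.00575) = 43.45 rad/s.
f_d = ω_d/(2π) = 6.915 Hz.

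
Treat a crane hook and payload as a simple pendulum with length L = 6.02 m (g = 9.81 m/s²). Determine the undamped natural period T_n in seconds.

4.92 s

For a simple pendulum ω_n = √(g/L) = √(9.81/6.02) = √1.630 = 1.277 rad/s.
T_n = 2π/ω_n = 6.283/1.277 = 4.922 s.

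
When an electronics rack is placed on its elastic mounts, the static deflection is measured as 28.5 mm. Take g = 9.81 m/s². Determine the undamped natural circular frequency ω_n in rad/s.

18.6 rad/s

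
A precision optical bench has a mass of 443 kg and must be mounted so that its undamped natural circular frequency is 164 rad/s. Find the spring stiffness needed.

11900000 N/m

k = m·ω_n² = 443 × 164.0² = 443 × 26900 = 11910000 N/m.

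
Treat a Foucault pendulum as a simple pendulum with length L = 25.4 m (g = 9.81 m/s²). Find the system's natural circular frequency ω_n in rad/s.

For a simple pendulum ω_n = √(g/L) = √(9.81/25.4) = √0.3862 = 0.6215 rad/s.

0.621 rad/s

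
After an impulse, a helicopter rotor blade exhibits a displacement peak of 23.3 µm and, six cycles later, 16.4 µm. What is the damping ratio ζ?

Logarithmic decrement δ = (1/n)·ln(x₀/x_n) = (1/6)·ln(23.3/16.4) = (1/6)·ln(1.421) = 0.05853.
ζ = δ/√(4π² + δ²) = 0.05853/√(39.48 + 0.00343) = 0.05853/6.283 = 0.009315.

0.00931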